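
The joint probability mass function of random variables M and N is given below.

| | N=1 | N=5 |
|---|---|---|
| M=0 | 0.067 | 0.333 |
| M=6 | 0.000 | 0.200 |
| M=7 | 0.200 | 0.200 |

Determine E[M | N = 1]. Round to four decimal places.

P(N = 1) = 0.267.
Summing M·P(M=x,N=y) over the conditioning event gives 1.400.
E[M | N = 1] = (1.400) / (0.267) = 5.2434.

5.2434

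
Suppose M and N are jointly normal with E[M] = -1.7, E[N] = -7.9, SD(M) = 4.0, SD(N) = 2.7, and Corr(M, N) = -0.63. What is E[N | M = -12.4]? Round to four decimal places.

-3.3498

For a bivariate normal, E[N | M=x] = μ_N + ρ·(σ_N/σ_M)·(x − μ_M).
E[N | M=-12.4] = -7.9 + (-0.63)·(2.7/4.0)·(-12.4 − (-1.7)) = -7.9 + (-0.42525)·(-10.7) = -3.3498.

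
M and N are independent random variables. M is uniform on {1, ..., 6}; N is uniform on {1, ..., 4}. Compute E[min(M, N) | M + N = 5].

Outcomes with M + N = 5: (1,4), (2,3), (3,2), (4,1), each with probability 1/24.
E[min(M, N) | M + N = 5] = (1 + 2 + 2 + 1) / 4 = 3/2.

3/2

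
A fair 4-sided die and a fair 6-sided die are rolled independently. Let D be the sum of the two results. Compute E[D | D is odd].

6

P(D is odd) = 1/2.
Σ over the event: 3·1/12 + 5·1/6 + 7·1/6 + 9·1/12 = 3.
E[D | D is odd] = (3) / (1/2) = 6.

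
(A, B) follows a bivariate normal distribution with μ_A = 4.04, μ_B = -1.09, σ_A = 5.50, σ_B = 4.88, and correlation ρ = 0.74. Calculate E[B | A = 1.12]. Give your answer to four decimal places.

The regression of B on A has slope ρ·σ_B/σ_A and passes through (μ_A, μ_B).
E[B | A=1.12] = -1.09 + (0.74)·(4.88/5.50)·(1.12 − (4.04)) = -1.09 + (0.65658)·(-2.92) = -3.0072.

-3.0072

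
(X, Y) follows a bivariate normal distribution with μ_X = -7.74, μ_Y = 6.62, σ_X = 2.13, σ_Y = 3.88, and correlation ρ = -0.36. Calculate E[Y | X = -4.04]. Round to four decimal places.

4.1936

E[Y | X=x] = μ_Y + ρ(σ_Y/σ_X)(x − μ_X) for jointly normal variables.
E[Y | X=-4.04] = 6.62 + (-0.36)·(3.88/2.13)·(-4.04 − (-7.74)) = 6.62 + (-0.655775)·(3.7) = 4.1936.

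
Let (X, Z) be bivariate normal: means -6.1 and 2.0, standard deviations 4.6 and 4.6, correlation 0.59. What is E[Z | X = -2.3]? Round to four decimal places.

4.2420

For a bivariate normal, E[Z | X=x] = μ_Z + ρ·(σ_Z/σ_X)·(x − μ_X).
E[Z | X=-2.3] = 2.0 + (0.59)·(4.6/4.6)·(-2.3 − (-6.1)) = 2.0 + (0.59)·(3.8) = 4.2420.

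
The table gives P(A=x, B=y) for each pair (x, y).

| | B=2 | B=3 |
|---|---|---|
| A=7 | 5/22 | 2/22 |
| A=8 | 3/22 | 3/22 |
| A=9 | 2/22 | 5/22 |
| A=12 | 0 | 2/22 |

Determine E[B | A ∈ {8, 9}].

34/13

P(A ∈ {8, 9}) = 13/22.
Σ B·P over the event = 2·(3/22) + 3·(3/22) + 2·(2/22) + 3·(5/22) = 17/11.
E[B | A ∈ {8, 9}] = (17/11) / (13/22) = 34/13.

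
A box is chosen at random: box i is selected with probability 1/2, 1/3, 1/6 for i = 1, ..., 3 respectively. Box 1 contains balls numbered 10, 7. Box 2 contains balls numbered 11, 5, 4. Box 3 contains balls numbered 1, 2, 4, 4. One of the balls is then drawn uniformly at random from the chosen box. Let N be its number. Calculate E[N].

E[N | box 1] = (10+7)/2 = 17/2.
E[N | box 2] = (11+5+4)/3 = 20/3.
E[N | box 3] = (1+2+4+4)/4 = 11/4.
E[N] = (1/2)·(17/2) + (1/3)·(20/3) + (1/6)·(11/4) = 499/72.

499/72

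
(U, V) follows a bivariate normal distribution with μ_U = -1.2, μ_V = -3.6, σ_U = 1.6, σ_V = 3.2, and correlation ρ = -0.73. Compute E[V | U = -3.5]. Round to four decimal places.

For a bivariate normal, E[V | U=x] = μ_V + ρ·(σ_V/σ_U)·(x − μ_U).
E[V | U=-3.5] = -3.6 + (-0.73)·(3.2/1.6)·(-3.5 − (-1.2)) = -3.6 + (-1.46)·(-2.3) = -0.2420.

-0.2420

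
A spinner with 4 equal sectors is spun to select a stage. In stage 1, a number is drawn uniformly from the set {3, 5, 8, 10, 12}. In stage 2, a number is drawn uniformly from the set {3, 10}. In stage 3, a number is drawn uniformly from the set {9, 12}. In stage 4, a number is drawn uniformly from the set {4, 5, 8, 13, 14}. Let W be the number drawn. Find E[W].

167/20

E[W | stage 1] = (3+5+8+10+12)/5 = 38/5.
E[W | stage 2] = (3+10)/2 = 13/2.
E[W | stage 3] = (9+12)/2 = 21/2.
E[W | stage 4] = (4+5+8+13+14)/5 = 44/5.
By the law of total expectation,
E[W] = (1/4)·(38/5) + (1/4)·(13/2) + (1/4)·(21/2) + (1/4)·(44/5) = 167/20.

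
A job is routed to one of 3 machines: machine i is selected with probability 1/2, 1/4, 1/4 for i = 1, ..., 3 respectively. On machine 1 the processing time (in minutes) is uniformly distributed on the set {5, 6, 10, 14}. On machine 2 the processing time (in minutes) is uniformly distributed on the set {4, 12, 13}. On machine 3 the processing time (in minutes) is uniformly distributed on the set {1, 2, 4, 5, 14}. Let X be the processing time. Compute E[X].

971/120

E[X | machine 1] = (5+6+10+14)/4 = 35/4.
E[X | machine 2] = (4+12+13)/3 = 29/3.
E[X | machine 3] = (1+2+4+5+14)/5 = 26/5.
By the law of total expectation,
E[X] = (1/2)·(35/4) + (1/4)·(29/3) + (1/4)·(26/5) = 971/120.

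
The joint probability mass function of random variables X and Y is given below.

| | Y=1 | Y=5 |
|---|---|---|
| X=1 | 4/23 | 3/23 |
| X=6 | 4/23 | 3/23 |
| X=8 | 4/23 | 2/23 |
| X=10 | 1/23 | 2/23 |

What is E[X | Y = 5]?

P(Y = 5) = 10/23.
Σ X·P over the event = 1·(3/23) + 6·(3/23) + 8·(2/23) + 10·(2/23) = 57/23.
E[X | Y = 5] = (57/23) / (10/23) = 57/10.

57/10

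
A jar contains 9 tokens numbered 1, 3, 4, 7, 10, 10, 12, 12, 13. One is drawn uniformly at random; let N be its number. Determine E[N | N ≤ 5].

P(N ≤ 5) = 1/3.
Σ over the event: 1·1/9 + 3·1/9 + 4·1/9 = 8/9.
E[N | N ≤ 5] = (8/9) / (1/3) = 8/3.

8/3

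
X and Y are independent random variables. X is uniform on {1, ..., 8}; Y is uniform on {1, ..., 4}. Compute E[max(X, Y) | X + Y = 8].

P(X + Y = 8) = 1/8.
Summing max(X,Y)·P(x,y) over outcomes with X + Y = 8 gives 11/16.
E[max(X, Y) | X + Y = 8] = (11/16) / (1/8) = 11/2.

11/2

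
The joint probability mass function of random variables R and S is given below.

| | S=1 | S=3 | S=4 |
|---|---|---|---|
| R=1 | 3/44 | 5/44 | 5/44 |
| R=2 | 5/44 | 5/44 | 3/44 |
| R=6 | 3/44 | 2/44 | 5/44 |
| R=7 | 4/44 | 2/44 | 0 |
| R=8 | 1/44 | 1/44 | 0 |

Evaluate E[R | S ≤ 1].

67/16

P(S ≤ 1) = 4/11.
Σ R·P over the event = 1·(3/44) + 2·(5/44) + 6·(3/44) + 7·(4/44) + 8·(1/44) = 67/44.
E[R | S ≤ 1] = (67/44) / (4/11) = 67/16.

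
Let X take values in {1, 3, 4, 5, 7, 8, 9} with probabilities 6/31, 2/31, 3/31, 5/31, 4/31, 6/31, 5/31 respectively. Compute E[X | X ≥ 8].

93/11

P(X ≥ 8) = 11/31.
Σ over the event: 8·6/31 + 9·5/31 = 3.
E[X | X ≥ 8] = (3) / (11/31) = 93/11.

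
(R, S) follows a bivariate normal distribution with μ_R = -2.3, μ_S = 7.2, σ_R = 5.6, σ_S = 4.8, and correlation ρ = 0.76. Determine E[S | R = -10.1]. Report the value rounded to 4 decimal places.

2.1189

E[S | R=x] = μ_S + ρ(σ_S/σ_R)(x − μ_R) for jointly normal variables.
E[S | R=-10.1] = 7.2 + (0.76)·(4.8/5.6)·(-10.1 − (-2.3)) = 7.2 + (0.651429)·(-7.8) = 2.1189.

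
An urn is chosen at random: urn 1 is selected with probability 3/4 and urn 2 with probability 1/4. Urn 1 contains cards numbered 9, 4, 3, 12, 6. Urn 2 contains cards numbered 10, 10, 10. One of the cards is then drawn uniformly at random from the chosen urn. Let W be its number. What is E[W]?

E[W | urn 1] = (9+4+3+12+6)/5 = 34/5.
E[W | urn 2] = (10+10+10)/3 = 10.
By the law of total expectation,
E[W] = (3/4)·(34/5) + (1/4)·(10) = 38/5.

38/5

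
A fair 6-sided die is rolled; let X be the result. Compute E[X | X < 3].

Given X < 3, X is equally likely to be any of {1, 2}.
E[X | X < 3] = (1 + 2) / 2 = 3/2.

3/2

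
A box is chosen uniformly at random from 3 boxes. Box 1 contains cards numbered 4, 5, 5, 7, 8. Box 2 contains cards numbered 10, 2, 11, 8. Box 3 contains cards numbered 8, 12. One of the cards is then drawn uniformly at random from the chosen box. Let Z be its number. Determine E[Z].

157/20

E[Z | box 1] = (4+5+5+7+8)/5 = 29/5.
E[Z | box 2] = (10+2+11+8)/4 = 31/4.
E[Z | box 3] = (8+12)/2 = 10.
By the law of total expectation,
E[Z] = (1/3)·(29/5) + (1/3)·(31/4) + (1/3)·(10) = 157/20.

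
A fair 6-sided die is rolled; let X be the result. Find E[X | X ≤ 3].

2

Given X ≤ 3, X is equally likely to be any of {1, 2, 3}.
E[X | X ≤ 3] = (1 + 2 + 3) / 3 = 2.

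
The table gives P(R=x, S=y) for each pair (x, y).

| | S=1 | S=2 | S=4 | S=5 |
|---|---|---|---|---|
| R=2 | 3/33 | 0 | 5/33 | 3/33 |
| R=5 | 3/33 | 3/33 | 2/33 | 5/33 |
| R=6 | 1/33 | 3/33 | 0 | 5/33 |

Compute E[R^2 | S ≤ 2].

P(S ≤ 2) = 13/33.
Σ R^2·P over the event = 4·(3/33) + 25·(3/33) + 25·(3/33) + 36·(1/33) + 36·(3/33) = 102/11.
E[R^2 | S ≤ 2] = (102/11) / (13/33) = 306/13.

306/13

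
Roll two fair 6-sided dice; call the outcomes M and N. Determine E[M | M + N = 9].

9/2

Outcomes with M + N = 9: (3,6), (4,5), (5,4), (6,3), each with probability 1/36.
E[M | M + N = 9] = (3 + 4 + 5 + 6) / 4 = 9/2.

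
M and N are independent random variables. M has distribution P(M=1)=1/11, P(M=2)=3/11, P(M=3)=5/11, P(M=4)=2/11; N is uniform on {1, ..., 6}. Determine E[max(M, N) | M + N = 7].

P(M + N = 7) = 1/6.
Summing max(M,N)·P(x,y) over outcomes with M + N = 7 gives 49/66.
E[max(M, N) | M + N = 7] = (49/66) / (1/6) = 49/11.

49/11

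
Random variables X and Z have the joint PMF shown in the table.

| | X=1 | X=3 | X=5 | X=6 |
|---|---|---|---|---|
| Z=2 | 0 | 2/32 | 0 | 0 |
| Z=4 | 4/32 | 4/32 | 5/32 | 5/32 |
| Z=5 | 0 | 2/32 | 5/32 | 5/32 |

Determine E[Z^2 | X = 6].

41/2

P(X = 6) = 5/16.
Σ Z^2·P over the event = 16·(5/32) + 25·(5/32) = 205/32.
E[Z^2 | X = 6] = (205/32) / (5/16) = 41/2.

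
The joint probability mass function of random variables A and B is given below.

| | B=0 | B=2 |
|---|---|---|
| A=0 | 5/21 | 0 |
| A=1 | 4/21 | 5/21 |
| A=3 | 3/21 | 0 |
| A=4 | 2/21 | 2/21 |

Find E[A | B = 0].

3/2

P(B = 0) = 2/3.
Σ A·P over the event = 0·(5/21) + 1·(4/21) + 3·(3/21) + 4·(2/21) = 1.
E[A | B = 0] = (1) / (2/3) = 3/2.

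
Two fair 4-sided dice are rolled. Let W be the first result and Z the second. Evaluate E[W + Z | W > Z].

Outcomes with W > Z: (2,1), (3,1), (3,2), (4,1), (4,2), (4,3), each with probability 1/16.
E[W + Z | W > Z] = (3 + 4 + 5 + 5 + 6 + 7) / 6 = 5.

5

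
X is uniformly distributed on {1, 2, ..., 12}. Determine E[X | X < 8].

Given X < 8, X is equally likely to be any of {1, 2, 3, 4, 5, 6, 7}.
E[X | X < 8] = (1 + 2 + 3 + 4 + 5 + 6 + 7) / 7 = 4.

4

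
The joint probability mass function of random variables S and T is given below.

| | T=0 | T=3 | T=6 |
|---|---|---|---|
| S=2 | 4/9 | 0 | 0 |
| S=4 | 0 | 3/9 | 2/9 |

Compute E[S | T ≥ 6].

P(T ≥ 6) = 2/9.
Σ S·P over the event = 4·(2/9) = 8/9.
E[S | T ≥ 6] = (8/9) / (2/9) = 4.

4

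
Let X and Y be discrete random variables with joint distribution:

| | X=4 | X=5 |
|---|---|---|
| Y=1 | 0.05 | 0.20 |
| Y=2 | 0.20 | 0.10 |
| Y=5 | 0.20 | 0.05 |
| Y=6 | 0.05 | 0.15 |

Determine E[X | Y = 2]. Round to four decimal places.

P(Y = 2) = 0.30.
Summing X·P(X=x,Y=y) over the conditioning event gives 1.30.
E[X | Y = 2] = (1.30) / (0.30) = 4.3333.

4.3333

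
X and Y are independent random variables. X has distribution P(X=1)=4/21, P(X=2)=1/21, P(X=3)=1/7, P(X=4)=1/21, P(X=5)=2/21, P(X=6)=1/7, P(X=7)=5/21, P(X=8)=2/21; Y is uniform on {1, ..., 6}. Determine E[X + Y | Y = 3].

23/3

P(Y = 3) = 1/6.
Summing (X+Y)·P(x,y) over outcomes with Y = 3 gives 23/18.
E[X + Y | Y = 3] = (23/18) / (1/6) = 23/3.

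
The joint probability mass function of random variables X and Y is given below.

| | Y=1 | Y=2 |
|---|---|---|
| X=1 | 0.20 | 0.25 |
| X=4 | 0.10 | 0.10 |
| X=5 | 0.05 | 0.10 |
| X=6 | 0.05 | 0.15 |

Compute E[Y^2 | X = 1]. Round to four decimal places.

2.6667

P(X = 1) = 0.45.
Summing Y^2·P(X=x,Y=y) over the conditioning event gives 1.20.
E[Y^2 | X = 1] = (1.20) / (0.45) = 2.6667.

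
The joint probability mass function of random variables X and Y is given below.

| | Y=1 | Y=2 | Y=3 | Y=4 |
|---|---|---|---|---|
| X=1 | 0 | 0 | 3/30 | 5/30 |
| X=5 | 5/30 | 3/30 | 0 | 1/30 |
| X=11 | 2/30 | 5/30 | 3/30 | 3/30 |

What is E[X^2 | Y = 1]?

367/7

P(Y = 1) = 7/30.
Σ X^2·P over the event = 25·(5/30) + 121·(2/30) = 367/30.
E[X^2 | Y = 1] = (367/30) / (7/30) = 367/7.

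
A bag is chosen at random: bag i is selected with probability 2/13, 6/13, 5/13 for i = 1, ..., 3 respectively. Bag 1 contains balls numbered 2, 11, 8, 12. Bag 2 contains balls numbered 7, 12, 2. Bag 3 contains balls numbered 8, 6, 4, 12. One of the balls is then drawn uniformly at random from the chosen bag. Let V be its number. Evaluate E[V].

E[V | bag 1] = (2+11+8+12)/4 = 33/4.
E[V | bag 2] = (7+12+2)/3 = 7.
E[V | bag 3] = (8+6+4+12)/4 = 15/2.
By the law of total expectation,
E[V] = (2/13)·(33/4) + (6/13)·(7) + (5/13)·(15/2) = 96/13.

96/13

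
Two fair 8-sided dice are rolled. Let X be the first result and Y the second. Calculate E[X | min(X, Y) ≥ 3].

11/2

P(min(X, Y) ≥ 3) = 9/16.
Summing X·P(x,y) over outcomes with min(X, Y) ≥ 3 gives 99/32.
E[X | min(X, Y) ≥ 3] = (99/32) / (9/16) = 11/2.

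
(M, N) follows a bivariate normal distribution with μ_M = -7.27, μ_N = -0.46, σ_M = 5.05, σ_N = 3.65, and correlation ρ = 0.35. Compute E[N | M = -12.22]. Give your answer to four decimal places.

The regression of N on M has slope ρ·σ_N/σ_M and passes through (μ_M, μ_N).
E[N | M=-12.22] = -0.46 + (0.35)·(3.65/5.05)·(-12.22 − (-7.27)) = -0.46 + (0.25297)·(-4.95) = -1.7122.

-1.7122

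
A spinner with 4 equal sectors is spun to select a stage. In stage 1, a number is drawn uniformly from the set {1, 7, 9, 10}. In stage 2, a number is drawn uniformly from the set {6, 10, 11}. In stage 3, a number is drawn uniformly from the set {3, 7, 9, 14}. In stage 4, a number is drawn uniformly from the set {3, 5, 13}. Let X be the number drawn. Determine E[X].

31/4

E[X | stage 1] = (1+7+9+10)/4 = 27/4.
E[X | stage 2] = (6+10+11)/3 = 9.
E[X | stage 3] = (3+7+9+14)/4 = 33/4.
E[X | stage 4] = (3+5+13)/3 = 7.
By the law of total expectation,
E[X] = (1/4)·(27/4) + (1/4)·(9) + (1/4)·(33/4) + (1/4)·(7) = 31/4.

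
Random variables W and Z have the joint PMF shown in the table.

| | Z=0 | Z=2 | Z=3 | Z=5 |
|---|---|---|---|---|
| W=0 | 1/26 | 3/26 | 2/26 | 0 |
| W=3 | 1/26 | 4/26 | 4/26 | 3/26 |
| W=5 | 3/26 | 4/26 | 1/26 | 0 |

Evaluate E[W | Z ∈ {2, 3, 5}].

P(Z ∈ {2, 3, 5}) = 21/26.
Summing W·P(W=x,Z=y) over the conditioning event gives 29/13.
E[W | Z ∈ {2, 3, 5}] = (29/13) / (21/26) = 58/21.

58/21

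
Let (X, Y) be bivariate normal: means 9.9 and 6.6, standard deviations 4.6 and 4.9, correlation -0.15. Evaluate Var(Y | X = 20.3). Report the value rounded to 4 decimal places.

23.4698

For a bivariate normal, Var(Y | X=x) = σ_Y²(1 − ρ²).
Var(Y | X=20.3) = (4.9)²·(1 − (-0.15)²) = 24.01·0.9775 = 23.4698.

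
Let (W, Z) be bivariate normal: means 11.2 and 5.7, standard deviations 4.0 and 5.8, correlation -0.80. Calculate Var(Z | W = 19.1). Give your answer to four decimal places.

The conditional variance in a bivariate normal is σ_Z²(1 − ρ²), independent of x.
Var(Z | W=19.1) = (5.8)²·(1 − (-0.80)²) = 33.64·0.36 = 12.1104.

12.1104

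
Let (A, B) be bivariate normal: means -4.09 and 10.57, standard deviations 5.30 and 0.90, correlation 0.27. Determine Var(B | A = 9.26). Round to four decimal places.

0.7510

For a bivariate normal, Var(B | A=x) = σ_B²(1 − ρ²).
Var(B | A=9.26) = (0.90)²·(1 − (0.27)²) = 0.81·0.9271 = 0.7510.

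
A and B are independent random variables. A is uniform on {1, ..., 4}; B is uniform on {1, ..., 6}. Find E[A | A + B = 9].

Outcomes with A + B = 9: (3,6), (4,5), each with probability 1/24.
E[A | A + B = 9] = (3 + 4) / 2 = 7/2.

7/2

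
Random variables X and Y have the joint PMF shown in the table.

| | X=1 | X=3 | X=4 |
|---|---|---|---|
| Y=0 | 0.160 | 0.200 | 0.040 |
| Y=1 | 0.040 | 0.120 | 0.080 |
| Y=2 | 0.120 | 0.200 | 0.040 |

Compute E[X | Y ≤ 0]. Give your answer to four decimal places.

2.3000

P(Y ≤ 0) = 0.400.
Σ X·P over the event = 1·(0.160) + 3·(0.200) + 4·(0.040) = 0.920.
E[X | Y ≤ 0] = (0.920) / (0.400) = 2.3000.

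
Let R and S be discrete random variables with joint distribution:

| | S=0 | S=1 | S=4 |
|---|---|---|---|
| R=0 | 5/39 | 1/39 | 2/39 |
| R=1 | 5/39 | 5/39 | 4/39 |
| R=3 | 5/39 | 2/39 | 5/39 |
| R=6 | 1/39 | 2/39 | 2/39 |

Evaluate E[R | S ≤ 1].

P(S ≤ 1) = 2/3.
Σ R·P over the event = 0·(5/39) + 0·(1/39) + 1·(5/39) + 1·(5/39) + 3·(5/39) + 3·(2/39) + 6·(1/39) + 6·(2/39) = 49/39.
E[R | S ≤ 1] = (49/39) / (2/3) = 49/26.

49/26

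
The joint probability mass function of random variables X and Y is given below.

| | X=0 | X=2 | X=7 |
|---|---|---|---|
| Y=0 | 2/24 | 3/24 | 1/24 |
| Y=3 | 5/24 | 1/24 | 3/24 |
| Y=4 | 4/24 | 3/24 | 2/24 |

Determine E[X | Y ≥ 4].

P(Y ≥ 4) = 3/8.
Σ X·P over the event = 0·(4/24) + 2·(3/24) + 7·(2/24) = 5/6.
E[X | Y ≥ 4] = (5/6) / (3/8) = 20/9.

20/9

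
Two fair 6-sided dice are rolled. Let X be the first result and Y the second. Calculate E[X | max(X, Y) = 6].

51/11

P(max(X, Y) = 6) = 11/36.
Summing X·P(x,y) over outcomes with max(X, Y) = 6 gives 17/12.
E[X | max(X, Y) = 6] = (17/12) / (11/36) = 51/11.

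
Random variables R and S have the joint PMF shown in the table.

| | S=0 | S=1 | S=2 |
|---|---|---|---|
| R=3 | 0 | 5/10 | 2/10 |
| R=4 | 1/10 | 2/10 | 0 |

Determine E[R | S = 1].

P(S = 1) = 7/10.
Σ R·P over the event = 3·(5/10) + 4·(2/10) = 23/10.
E[R | S = 1] = (23/10) / (7/10) = 23/7.

23/7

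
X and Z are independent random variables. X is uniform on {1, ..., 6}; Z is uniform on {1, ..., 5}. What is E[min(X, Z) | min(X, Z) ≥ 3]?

P(min(X, Z) ≥ 3) = 2/5.
Summing min(X,Z)·P(x,y) over outcomes with min(X, Z) ≥ 3 gives 22/15.
E[min(X, Z) | min(X, Z) ≥ 3] = (22/15) / (2/5) = 11/3.

11/3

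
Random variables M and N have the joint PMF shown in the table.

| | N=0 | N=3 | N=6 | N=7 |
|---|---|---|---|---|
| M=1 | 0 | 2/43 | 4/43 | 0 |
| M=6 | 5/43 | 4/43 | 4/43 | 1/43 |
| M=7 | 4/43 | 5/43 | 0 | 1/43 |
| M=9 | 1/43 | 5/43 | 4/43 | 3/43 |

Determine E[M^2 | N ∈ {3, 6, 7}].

532/11

P(N ∈ {3, 6, 7}) = 33/43.
Summing M^2·P(M=x,N=y) over the conditioning event gives 1596/43.
E[M^2 | N ∈ {3, 6, 7}] = (1596/43) / (33/43) = 532/11.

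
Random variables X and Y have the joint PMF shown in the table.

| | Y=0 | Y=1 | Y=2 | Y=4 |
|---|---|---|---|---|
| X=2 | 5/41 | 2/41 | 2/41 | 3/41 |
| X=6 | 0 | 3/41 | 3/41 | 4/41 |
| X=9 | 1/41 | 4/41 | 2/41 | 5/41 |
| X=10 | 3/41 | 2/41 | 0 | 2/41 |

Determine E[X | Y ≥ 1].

P(Y ≥ 1) = 32/41.
Summing X·P(X=x,Y=y) over the conditioning event gives 213/41.
E[X | Y ≥ 1] = (213/41) / (32/41) = 213/32.

213/32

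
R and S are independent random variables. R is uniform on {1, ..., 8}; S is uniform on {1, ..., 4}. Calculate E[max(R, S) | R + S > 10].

23/3

P(R + S > 10) = 3/32.
Summing max(R,S)·P(x,y) over outcomes with R + S > 10 gives 23/32.
E[max(R, S) | R + S > 10] = (23/32) / (3/32) = 23/3.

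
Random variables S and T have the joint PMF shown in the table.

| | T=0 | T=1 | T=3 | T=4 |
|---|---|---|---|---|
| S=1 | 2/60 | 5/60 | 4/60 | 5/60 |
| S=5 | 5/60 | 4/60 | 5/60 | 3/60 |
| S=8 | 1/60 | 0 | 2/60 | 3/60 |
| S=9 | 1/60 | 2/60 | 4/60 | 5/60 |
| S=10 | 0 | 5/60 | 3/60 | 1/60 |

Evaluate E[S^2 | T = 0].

P(T = 0) = 3/20.
Σ S^2·P over the event = 1·(2/60) + 25·(5/60) + 64·(1/60) + 81·(1/60) = 68/15.
E[S^2 | T = 0] = (68/15) / (3/20) = 272/9.

272/9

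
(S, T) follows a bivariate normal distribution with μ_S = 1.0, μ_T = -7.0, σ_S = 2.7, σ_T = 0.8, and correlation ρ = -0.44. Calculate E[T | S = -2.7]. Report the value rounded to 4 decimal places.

E[T | S=x] = μ_T + ρ(σ_T/σ_S)(x − μ_S) for jointly normal variables.
E[T | S=-2.7] = -7.0 + (-0.44)·(0.8/2.7)·(-2.7 − (1.0)) = -7.0 + (-0.13037)·(-3.7) = -6.5176.

-6.5176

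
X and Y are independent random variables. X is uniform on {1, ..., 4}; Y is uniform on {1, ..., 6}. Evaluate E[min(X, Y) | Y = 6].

5/2

Outcomes with Y = 6: (1,6), (2,6), (3,6), (4,6), each with probability 1/24.
E[min(X, Y) | Y = 6] = (1 + 2 + 3 + 4) / 4 = 5/2.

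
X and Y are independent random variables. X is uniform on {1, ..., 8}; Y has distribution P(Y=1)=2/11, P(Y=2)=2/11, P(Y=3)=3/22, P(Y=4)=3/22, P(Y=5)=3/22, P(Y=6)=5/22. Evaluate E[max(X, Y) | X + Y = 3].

2

P(X + Y = 3) = 1/22.
Summing max(X,Y)·P(x,y) over outcomes with X + Y = 3 gives 1/11.
E[max(X, Y) | X + Y = 3] = (1/11) / (1/22) = 2.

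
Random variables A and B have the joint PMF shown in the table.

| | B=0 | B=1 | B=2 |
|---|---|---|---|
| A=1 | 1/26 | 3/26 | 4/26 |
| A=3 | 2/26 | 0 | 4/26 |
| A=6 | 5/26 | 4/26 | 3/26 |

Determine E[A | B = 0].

P(B = 0) = 4/13.
Σ A·P over the event = 1·(1/26) + 3·(2/26) + 6·(5/26) = 37/26.
E[A | B = 0] = (37/26) / (4/13) = 37/8.

37/8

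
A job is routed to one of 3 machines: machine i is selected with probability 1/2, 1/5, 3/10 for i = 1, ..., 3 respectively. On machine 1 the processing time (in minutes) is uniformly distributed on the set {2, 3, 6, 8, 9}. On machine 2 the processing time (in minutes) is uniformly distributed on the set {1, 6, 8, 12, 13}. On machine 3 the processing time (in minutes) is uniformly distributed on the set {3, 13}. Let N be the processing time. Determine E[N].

34/5

E[N | machine 1] = (2+3+6+8+9)/5 = 28/5.
E[N | machine 2] = (1+6+8+12+13)/5 = 8.
E[N | machine 3] = (3+13)/2 = 8.
By the law of total expectation,
E[N] = (1/2)·(28/5) + (1/5)·(8) + (3/10)·(8) = 34/5.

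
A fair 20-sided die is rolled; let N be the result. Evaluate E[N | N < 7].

7/2

Given N < 7, N is equally likely to be any of {1, 2, 3, 4, 5, 6}.
E[N | N < 7] = (1 + 2 + 3 + 4 + 5 + 6) / 6 = 7/2.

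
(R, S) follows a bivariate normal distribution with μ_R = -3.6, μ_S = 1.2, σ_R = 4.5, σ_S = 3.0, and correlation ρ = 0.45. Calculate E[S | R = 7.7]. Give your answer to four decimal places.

4.5900

The regression of S on R has slope ρ·σ_S/σ_R and passes through (μ_R, μ_S).
E[S | R=7.7] = 1.2 + (0.45)·(3.0/4.5)·(7.7 − (-3.6)) = 1.2 + (0.3)·(11.3) = 4.5900.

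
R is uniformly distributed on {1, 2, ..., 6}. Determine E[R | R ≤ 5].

Given R ≤ 5, R is equally likely to be any of {1, 2, 3, 4, 5}.
E[R | R ≤ 5] = (1 + 2 + 3 + 4 + 5) / 5 = 3.

3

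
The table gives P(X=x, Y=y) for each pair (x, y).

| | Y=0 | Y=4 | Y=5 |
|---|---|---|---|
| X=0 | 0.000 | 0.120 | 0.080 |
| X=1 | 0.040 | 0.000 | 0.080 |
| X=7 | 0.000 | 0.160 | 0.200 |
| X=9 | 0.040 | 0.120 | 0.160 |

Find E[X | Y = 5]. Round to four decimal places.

P(Y = 5) = 0.520.
Summing X·P(X=x,Y=y) over the conditioning event gives 2.920.
E[X | Y = 5] = (2.920) / (0.520) = 5.6154.

5.6154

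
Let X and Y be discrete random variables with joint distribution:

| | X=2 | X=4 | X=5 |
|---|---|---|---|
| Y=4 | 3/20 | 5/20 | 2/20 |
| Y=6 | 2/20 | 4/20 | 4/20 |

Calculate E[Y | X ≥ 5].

16/3

P(X ≥ 5) = 3/10.
Summing Y·P(X=x,Y=y) over the conditioning event gives 8/5.
E[Y | X ≥ 5] = (8/5) / (3/10) = 16/3.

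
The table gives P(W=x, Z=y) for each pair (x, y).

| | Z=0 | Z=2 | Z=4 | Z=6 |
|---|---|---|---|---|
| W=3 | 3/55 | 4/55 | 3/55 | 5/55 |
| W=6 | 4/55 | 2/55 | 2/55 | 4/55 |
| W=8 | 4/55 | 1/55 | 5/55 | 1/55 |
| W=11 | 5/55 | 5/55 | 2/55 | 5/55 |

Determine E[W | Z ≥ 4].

185/27

P(Z ≥ 4) = 27/55.
Σ W·P over the event = 3·(3/55) + 3·(5/55) + 6·(2/55) + 6·(4/55) + 8·(5/55) + 8·(1/55) + 11·(2/55) + 11·(5/55) = 37/11.
E[W | Z ≥ 4] = (37/11) / (27/55) = 185/27.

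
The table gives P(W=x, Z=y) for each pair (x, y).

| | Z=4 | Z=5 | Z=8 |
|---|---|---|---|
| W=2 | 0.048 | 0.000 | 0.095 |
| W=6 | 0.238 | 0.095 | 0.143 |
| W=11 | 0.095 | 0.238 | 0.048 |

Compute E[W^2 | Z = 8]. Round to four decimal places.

P(Z = 8) = 0.286.
Σ W^2·P over the event = 4·(0.095) + 36·(0.143) + 121·(0.048) = 11.336.
E[W^2 | Z = 8] = (11.336) / (0.286) = 39.6364.

39.6364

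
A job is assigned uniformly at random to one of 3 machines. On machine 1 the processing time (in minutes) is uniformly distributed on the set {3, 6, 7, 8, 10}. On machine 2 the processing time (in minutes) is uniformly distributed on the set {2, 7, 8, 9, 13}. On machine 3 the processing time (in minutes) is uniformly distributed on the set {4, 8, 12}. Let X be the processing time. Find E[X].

113/15

E[X | machine 1] = (3+6+7+8+10)/5 = 34/5.
E[X | machine 2] = (2+7+8+9+13)/5 = 39/5.
E[X | machine 3] = (4+8+12)/3 = 8.
By the law of total expectation,
E[X] = (1/3)·(34/5) + (1/3)·(39/5) + (1/3)·(8) = 113/15.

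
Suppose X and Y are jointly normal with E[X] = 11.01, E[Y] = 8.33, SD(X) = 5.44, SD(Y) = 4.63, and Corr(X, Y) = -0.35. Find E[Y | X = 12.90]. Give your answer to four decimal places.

7.7670

For a bivariate normal, E[Y | X=x] = μ_Y + ρ·(σ_Y/σ_X)·(x − μ_X).
E[Y | X=12.90] = 8.33 + (-0.35)·(4.63/5.44)·(12.90 − (11.01)) = 8.33 + (-0.29789)·(1.89) = 7.7670.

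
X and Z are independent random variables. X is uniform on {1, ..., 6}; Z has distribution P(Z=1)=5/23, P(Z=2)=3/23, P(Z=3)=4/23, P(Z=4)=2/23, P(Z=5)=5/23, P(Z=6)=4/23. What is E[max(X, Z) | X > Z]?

133/29

P(X > Z) = 29/69.
Summing max(X,Z)·P(x,y) over outcomes with X > Z gives 133/69.
E[max(X, Z) | X > Z] = (133/69) / (29/69) = 133/29.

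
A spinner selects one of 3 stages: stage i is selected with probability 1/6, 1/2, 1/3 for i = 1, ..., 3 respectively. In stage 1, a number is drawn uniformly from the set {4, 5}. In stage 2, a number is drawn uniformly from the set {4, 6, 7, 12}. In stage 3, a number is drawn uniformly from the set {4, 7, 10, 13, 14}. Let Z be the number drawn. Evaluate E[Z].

E[Z | stage 1] = (4+5)/2 = 9/2.
E[Z | stage 2] = (4+6+7+12)/4 = 29/4.
E[Z | stage 3] = (4+7+10+13+14)/5 = 48/5.
E[Z] = (1/6)·(9/2) + (1/2)·(29/4) + (1/3)·(48/5) = 303/40.

303/40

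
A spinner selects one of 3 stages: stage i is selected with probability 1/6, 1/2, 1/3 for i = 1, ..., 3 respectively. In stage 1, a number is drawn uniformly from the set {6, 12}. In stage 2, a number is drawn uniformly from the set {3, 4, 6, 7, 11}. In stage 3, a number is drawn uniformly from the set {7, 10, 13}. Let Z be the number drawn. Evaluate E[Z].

119/15

E[Z | stage 1] = (6+12)/2 = 9.
E[Z | stage 2] = (3+4+6+7+11)/5 = 31/5.
E[Z | stage 3] = (7+10+13)/3 = 10.
E[Z] = (1/6)·(9) + (1/2)·(31/5) + (1/3)·(10) = 119/15.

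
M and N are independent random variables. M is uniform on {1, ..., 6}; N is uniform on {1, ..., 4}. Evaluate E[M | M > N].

P(M > N) = 7/12.
Summing M·P(x,y) over outcomes with M > N gives 8/3.
E[M | M > N] = (8/3) / (7/12) = 32/7.

32/7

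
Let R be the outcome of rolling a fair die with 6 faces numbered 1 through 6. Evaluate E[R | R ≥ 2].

4

Given R ≥ 2, R is equally likely to be any of {2, 3, 4, 5, 6}.
E[R | R ≥ 2] = (2 + 3 + 4 + 5 + 6) / 5 = 4.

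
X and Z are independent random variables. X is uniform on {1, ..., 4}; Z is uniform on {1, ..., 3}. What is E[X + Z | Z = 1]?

7/2

Outcomes with Z = 1: (1,1), (2,1), (3,1), (4,1), each with probability 1/12.
E[X + Z | Z = 1] = (2 + 3 + 4 + 5) / 4 = 7/2.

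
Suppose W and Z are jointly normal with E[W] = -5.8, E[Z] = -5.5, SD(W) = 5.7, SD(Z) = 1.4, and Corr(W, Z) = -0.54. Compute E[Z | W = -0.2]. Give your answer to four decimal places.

-6.2427

For a bivariate normal, E[Z | W=x] = μ_Z + ρ·(σ_Z/σ_W)·(x − μ_W).
E[Z | W=-0.2] = -5.5 + (-0.54)·(1.4/5.7)·(-0.2 − (-5.8)) = -5.5 + (-0.13263)·(5.6) = -6.2427.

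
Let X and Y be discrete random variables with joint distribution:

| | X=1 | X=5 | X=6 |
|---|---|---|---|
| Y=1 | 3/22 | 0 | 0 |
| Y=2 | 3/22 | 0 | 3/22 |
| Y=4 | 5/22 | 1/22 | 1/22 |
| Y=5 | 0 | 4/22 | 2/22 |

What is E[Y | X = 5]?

P(X = 5) = 5/22.
Σ Y·P over the event = 4·(1/22) + 5·(4/22) = 12/11.
E[Y | X = 5] = (12/11) / (5/22) = 24/5.

24/5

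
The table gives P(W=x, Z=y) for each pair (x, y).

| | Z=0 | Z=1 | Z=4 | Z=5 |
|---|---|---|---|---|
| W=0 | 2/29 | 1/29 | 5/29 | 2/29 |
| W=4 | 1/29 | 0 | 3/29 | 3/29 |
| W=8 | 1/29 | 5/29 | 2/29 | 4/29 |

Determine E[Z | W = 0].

31/10

P(W = 0) = 10/29.
Σ Z·P over the event = 0·(2/29) + 1·(1/29) + 4·(5/29) + 5·(2/29) = 31/29.
E[Z | W = 0] = (31/29) / (10/29) = 31/10.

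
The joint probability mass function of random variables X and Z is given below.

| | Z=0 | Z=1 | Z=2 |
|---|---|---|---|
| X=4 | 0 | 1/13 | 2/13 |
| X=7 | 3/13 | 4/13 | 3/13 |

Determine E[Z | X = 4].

5/3

P(X = 4) = 3/13.
Summing Z·P(X=x,Z=y) over the conditioning event gives 5/13.
E[Z | X = 4] = (5/13) / (3/13) = 5/3.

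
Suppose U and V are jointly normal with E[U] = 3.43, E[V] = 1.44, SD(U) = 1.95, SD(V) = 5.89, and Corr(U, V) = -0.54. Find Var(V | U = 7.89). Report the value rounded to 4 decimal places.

24.5759

Var(V | U=x) = (1 − ρ²)·σ_V².
Var(V | U=7.89) = (5.89)²·(1 − (-0.54)²) = 34.6921·0.7084 = 24.5759.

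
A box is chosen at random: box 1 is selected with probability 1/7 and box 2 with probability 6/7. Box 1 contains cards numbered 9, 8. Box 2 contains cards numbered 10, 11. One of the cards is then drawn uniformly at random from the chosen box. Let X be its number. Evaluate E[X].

E[X | box 1] = (9+8)/2 = 17/2.
E[X | box 2] = (10+11)/2 = 21/2.
By the law of total expectation,
E[X] = (1/7)·(17/2) + (6/7)·(21/2) = 143/14.

143/14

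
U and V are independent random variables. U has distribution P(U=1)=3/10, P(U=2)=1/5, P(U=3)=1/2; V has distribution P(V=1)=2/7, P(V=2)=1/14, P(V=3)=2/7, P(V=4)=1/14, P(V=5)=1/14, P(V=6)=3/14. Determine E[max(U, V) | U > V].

91/33

P(U > V) = 33/140.
Summing max(U,V)·P(x,y) over outcomes with U > V gives 13/20.
E[max(U, V) | U > V] = (13/20) / (33/140) = 91/33.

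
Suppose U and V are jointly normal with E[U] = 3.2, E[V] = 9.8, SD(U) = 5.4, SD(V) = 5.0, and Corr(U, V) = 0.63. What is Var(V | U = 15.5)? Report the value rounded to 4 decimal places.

15.0775

Var(V | U=x) = (1 − ρ²)·σ_V².
Var(V | U=15.5) = (5.0)²·(1 − (0.63)²) = 25·0.6031 = 15.0775.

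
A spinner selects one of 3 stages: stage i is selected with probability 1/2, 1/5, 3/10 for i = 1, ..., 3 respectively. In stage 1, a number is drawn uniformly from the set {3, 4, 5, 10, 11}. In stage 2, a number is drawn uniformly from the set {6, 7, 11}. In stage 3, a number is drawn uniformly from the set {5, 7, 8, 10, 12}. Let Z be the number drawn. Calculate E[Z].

E[Z | stage 1] = (3+4+5+10+11)/5 = 33/5.
E[Z | stage 2] = (6+7+11)/3 = 8.
E[Z | stage 3] = (5+7+8+10+12)/5 = 42/5.
By the law of total expectation,
E[Z] = (1/2)·(33/5) + (1/5)·(8) + (3/10)·(42/5) = 371/50.

371/50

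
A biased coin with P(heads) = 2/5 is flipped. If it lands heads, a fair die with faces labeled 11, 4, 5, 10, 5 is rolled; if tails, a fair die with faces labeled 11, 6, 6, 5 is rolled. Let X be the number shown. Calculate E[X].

E[X | heads] = (11+4+5+10+5)/5 = 7.
E[X | tails] = (11+6+6+5)/4 = 7.
E[X] = (2/5)·(7) + (3/5)·(7) = 7.

7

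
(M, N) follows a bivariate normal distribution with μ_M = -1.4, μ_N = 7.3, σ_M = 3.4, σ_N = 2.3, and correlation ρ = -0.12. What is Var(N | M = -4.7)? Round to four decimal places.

For a bivariate normal, Var(N | M=x) = σ_N²(1 − ρ²).
Var(N | M=-4.7) = (2.3)²·(1 − (-0.12)²) = 5.29·0.9856 = 5.2138.

5.2138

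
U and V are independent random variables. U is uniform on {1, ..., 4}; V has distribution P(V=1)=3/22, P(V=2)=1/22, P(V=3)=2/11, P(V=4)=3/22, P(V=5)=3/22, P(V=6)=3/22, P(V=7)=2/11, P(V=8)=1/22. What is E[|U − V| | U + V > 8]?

P(U + V > 8) = 25/88.
Summing |U−V|·P(x,y) over outcomes with U + V > 8 gives 1.
E[|U − V| | U + V > 8] = (1) / (25/88) = 88/25.

88/25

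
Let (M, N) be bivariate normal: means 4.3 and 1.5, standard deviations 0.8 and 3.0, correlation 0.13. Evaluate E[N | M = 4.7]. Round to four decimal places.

The regression of N on M has slope ρ·σ_N/σ_M and passes through (μ_M, μ_N).
E[N | M=4.7] = 1.5 + (0.13)·(3.0/0.8)·(4.7 − (4.3)) = 1.5 + (0.4875)·(0.4) = 1.6950.

1.6950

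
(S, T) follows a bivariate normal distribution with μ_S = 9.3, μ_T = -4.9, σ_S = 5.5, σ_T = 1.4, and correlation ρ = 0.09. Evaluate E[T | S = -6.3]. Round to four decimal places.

For a bivariate normal, E[T | S=x] = μ_T + ρ·(σ_T/σ_S)·(x − μ_S).
E[T | S=-6.3] = -4.9 + (0.09)·(1.4/5.5)·(-6.3 − (9.3)) = -4.9 + (0.022909)·(-15.6) = -5.2574.

-5.2574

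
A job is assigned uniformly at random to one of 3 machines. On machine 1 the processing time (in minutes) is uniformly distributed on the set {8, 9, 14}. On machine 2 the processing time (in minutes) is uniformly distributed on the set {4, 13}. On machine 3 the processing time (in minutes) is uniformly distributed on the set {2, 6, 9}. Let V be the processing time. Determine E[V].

49/6

E[V | machine 1] = (8+9+14)/3 = 31/3.
E[V | machine 2] = (4+13)/2 = 17/2.
E[V | machine 3] = (2+6+9)/3 = 17/3.
E[V] = (1/3)·(31/3) + (1/3)·(17/2) + (1/3)·(17/3) = 49/6.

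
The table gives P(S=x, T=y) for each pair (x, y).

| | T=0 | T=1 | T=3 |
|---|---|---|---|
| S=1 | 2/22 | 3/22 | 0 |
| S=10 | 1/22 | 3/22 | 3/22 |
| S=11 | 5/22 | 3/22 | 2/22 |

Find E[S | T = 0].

67/8

P(T = 0) = 4/11.
Σ S·P over the event = 1·(2/22) + 10·(1/22) + 11·(5/22) = 67/22.
E[S | T = 0] = (67/22) / (4/11) = 67/8.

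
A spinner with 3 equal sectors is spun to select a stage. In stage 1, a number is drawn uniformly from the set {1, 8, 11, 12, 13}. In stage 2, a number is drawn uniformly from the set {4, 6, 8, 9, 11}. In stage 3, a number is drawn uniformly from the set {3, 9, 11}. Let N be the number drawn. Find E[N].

364/45

E[N | stage 1] = (1+8+11+12+13)/5 = 9.
E[N | stage 2] = (4+6+8+9+11)/5 = 38/5.
E[N | stage 3] = (3+9+11)/3 = 23/3.
E[N] = (1/3)·(9) + (1/3)·(38/5) + (1/3)·(23/3) = 364/45.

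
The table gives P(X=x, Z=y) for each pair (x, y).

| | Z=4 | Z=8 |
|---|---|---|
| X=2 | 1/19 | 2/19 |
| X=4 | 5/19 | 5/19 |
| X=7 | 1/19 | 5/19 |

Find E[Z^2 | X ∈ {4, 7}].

46

P(X ∈ {4, 7}) = 16/19.
Σ Z^2·P over the event = 16·(5/19) + 64·(5/19) + 16·(1/19) + 64·(5/19) = 736/19.
E[Z^2 | X ∈ {4, 7}] = (736/19) / (16/19) = 46.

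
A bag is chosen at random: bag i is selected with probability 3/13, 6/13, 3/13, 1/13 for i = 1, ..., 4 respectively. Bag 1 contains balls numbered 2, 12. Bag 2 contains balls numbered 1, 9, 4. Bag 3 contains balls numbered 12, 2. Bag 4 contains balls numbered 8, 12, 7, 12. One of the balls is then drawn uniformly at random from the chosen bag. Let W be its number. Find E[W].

319/52

E[W | bag 1] = (2+12)/2 = 7.
E[W | bag 2] = (1+9+4)/3 = 14/3.
E[W | bag 3] = (12+2)/2 = 7.
E[W | bag 4] = (8+12+7+12)/4 = 39/4.
E[W] = (3/13)·(7) + (6/13)·(14/3) + (3/13)·(7) + (1/13)·(39/4) = 319/52.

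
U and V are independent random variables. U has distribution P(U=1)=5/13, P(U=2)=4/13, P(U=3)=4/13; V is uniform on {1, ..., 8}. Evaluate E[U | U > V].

P(U > V) = 3/26.
Summing U·P(x,y) over outcomes with U > V gives 4/13.
E[U | U > V] = (4/13) / (3/26) = 8/3.

8/3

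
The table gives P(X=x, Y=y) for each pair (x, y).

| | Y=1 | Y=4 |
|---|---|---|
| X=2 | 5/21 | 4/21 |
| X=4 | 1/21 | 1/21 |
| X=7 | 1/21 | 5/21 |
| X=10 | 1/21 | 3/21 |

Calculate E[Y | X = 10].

13/4

P(X = 10) = 4/21.
Σ Y·P over the event = 1·(1/21) + 4·(3/21) = 13/21.
E[Y | X = 10] = (13/21) / (4/21) = 13/4.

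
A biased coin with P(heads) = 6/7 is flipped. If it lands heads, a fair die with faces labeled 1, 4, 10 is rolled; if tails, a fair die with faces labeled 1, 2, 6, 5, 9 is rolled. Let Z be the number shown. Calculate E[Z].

173/35

E[Z | heads] = (1+4+10)/3 = 5.
E[Z | tails] = (1+2+6+5+9)/5 = 23/5.
By the law of total expectation,
E[Z] = (6/7)·(5) + (1/7)·(23/5) = 173/35.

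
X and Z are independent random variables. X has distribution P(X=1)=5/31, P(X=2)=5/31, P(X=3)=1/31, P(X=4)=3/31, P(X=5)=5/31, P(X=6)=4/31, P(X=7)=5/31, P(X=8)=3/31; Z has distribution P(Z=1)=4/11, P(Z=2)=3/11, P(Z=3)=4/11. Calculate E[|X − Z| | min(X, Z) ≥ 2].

P(min(X, Z) ≥ 2) = 182/341.
Summing |X−Z|·P(x,y) over outcomes with min(X, Z) ≥ 2 gives 503/341.
E[|X − Z| | min(X, Z) ≥ 2] = (503/341) / (182/341) = 503/182.

503/182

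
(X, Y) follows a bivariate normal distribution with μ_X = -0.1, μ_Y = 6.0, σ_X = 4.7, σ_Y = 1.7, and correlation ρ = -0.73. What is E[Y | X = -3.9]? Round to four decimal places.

7.0034

For a bivariate normal, E[Y | X=x] = μ_Y + ρ·(σ_Y/σ_X)·(x − μ_X).
E[Y | X=-3.9] = 6.0 + (-0.73)·(1.7/4.7)·(-3.9 − (-0.1)) = 6.0 + (-0.26404)·(-3.8) = 7.0034.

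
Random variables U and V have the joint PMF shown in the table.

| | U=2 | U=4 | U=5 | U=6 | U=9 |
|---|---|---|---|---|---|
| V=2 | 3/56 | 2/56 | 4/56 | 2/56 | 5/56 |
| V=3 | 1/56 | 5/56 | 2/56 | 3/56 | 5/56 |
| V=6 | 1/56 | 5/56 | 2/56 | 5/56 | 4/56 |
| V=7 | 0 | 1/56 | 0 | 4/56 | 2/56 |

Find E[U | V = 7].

46/7

P(V = 7) = 1/8.
Σ U·P over the event = 4·(1/56) + 6·(4/56) + 9·(2/56) = 23/28.
E[U | V = 7] = (23/28) / (1/8) = 46/7.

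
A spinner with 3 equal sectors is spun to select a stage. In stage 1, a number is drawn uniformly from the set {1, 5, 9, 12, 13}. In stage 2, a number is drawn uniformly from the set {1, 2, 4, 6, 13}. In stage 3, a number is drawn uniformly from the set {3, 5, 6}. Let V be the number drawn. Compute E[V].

E[V | stage 1] = (1+5+9+12+13)/5 = 8.
E[V | stage 2] = (1+2+4+6+13)/5 = 26/5.
E[V | stage 3] = (3+5+6)/3 = 14/3.
E[V] = (1/3)·(8) + (1/3)·(26/5) + (1/3)·(14/3) = 268/45.

268/45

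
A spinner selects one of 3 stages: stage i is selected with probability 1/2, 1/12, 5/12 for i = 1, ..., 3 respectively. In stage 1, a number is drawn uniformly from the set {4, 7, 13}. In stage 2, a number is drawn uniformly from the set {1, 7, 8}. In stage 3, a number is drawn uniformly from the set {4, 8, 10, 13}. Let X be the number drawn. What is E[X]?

1165/144

E[X | stage 1] = (4+7+13)/3 = 8.
E[X | stage 2] = (1+7+8)/3 = 16/3.
E[X | stage 3] = (4+8+10+13)/4 = 35/4.
E[X] = (1/2)·(8) + (1/12)·(16/3) + (5/12)·(35/4) = 1165/144.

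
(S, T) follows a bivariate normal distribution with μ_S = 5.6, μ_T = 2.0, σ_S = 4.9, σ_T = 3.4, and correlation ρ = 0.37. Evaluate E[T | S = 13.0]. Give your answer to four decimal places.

E[T | S=x] = μ_T + ρ(σ_T/σ_S)(x − μ_S) for jointly normal variables.
E[T | S=13.0] = 2.0 + (0.37)·(3.4/4.9)·(13.0 − (5.6)) = 2.0 + (0.25673)·(7.4) = 3.8998.

3.8998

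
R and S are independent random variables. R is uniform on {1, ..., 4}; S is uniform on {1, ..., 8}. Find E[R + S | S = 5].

15/2

Outcomes with S = 5: (1,5), (2,5), (3,5), (4,5), each with probability 1/32.
E[R + S | S = 5] = (6 + 7 + 8 + 9) / 4 = 15/2.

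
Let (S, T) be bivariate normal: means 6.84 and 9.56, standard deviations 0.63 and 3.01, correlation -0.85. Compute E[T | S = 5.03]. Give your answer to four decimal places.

E[T | S=x] = μ_T + ρ(σ_T/σ_S)(x − μ_S) for jointly normal variables.
E[T | S=5.03] = 9.56 + (-0.85)·(3.01/0.63)·(5.03 − (6.84)) = 9.56 + (-4.0611)·(-1.81) = 16.9106.

16.9106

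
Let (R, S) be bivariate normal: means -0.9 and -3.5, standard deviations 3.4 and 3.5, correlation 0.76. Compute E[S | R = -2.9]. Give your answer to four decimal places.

For a bivariate normal, E[S | R=x] = μ_S + ρ·(σ_S/σ_R)·(x − μ_R).
E[S | R=-2.9] = -3.5 + (0.76)·(3.5/3.4)·(-2.9 − (-0.9)) = -3.5 + (0.78235)·(-2) = -5.0647.

-5.0647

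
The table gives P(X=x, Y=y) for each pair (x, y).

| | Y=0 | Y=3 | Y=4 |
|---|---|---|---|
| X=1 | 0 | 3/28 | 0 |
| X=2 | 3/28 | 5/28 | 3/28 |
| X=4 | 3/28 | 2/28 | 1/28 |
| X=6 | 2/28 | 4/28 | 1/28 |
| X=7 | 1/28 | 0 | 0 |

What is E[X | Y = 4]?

16/5

P(Y = 4) = 5/28.
Σ X·P over the event = 2·(3/28) + 4·(1/28) + 6·(1/28) = 4/7.
E[X | Y = 4] = (4/7) / (5/28) = 16/5.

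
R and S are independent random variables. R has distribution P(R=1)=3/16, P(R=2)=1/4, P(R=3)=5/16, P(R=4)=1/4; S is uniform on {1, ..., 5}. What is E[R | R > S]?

P(R > S) = 13/40.
Summing R·P(x,y) over outcomes with R > S gives 43/40.
E[R | R > S] = (43/40) / (13/40) = 43/13.

43/13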